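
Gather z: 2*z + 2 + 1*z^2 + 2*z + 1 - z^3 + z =-z^3 + z^2 + 5*z + 3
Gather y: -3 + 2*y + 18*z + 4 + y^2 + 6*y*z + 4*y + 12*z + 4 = y^2 + y*(6*z + 6) + 30*z + 5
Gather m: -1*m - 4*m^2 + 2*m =-4*m^2 + m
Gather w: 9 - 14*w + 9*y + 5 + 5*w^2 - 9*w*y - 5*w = 5*w^2 + w*(-9*y - 19) + 9*y + 14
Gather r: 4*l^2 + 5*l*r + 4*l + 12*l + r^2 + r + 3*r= 4*l^2 + 16*l + r^2 + r*(5*l + 4)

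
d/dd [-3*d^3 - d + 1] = -9*d^2 - 1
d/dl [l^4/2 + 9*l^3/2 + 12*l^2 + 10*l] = 2*l^3 + 27*l^2/2 + 24*l + 10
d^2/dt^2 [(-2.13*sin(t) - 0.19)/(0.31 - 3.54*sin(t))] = (-1.06581410364015e-14*sin(t)^3 - 4.718466*sin(t)^2 - 0.413198999999993*sin(t) + 9.436932)/(44.361864*sin(t)^3 - 11.654388*sin(t)^2 + 1.020582*sin(t) - 0.029791)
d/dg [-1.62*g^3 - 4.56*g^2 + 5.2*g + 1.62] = -4.86*g^2 - 9.12*g + 5.2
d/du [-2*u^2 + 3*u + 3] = 3 - 4*u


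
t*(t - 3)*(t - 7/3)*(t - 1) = t^4 - 19*t^3/3 + 37*t^2/3 - 7*t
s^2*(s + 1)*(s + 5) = s^4 + 6*s^3 + 5*s^2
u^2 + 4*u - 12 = (u - 2)*(u + 6)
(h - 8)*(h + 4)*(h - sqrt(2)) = h^3 - 4*h^2 - sqrt(2)*h^2 - 32*h + 4*sqrt(2)*h + 32*sqrt(2)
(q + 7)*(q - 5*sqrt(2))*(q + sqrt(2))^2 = q^4 - 3*sqrt(2)*q^3 + 7*q^3 - 21*sqrt(2)*q^2 - 18*q^2 - 126*q - 10*sqrt(2)*q - 70*sqrt(2)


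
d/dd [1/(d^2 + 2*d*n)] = 2*(-d - n)/(d^2*(d + 2*n)^2)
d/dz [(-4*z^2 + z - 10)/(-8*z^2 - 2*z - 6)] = (8*z^2 - 56*z - 13)/(2*(16*z^4 + 8*z^3 + 25*z^2 + 6*z + 9))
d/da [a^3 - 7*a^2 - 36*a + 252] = 3*a^2 - 14*a - 36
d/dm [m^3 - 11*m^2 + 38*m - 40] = 3*m^2 - 22*m + 38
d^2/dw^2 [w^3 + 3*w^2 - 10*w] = 6*w + 6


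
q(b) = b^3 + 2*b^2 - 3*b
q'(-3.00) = 12.00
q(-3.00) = 0.00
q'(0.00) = -3.00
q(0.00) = 0.00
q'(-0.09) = -3.34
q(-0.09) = 0.29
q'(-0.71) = -4.33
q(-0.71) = 2.78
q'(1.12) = 5.24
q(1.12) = 0.55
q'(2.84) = 32.56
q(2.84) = 30.52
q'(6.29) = 140.85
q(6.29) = 309.12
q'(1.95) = 16.21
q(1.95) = 9.17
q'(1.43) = 8.85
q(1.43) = 2.72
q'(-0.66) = -4.33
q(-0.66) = 2.56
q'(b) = 3*b^2 + 4*b - 3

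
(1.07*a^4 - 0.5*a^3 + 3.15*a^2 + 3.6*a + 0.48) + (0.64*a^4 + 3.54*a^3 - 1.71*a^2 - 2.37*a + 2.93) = 1.71*a^4 + 3.04*a^3 + 1.44*a^2 + 1.23*a + 3.41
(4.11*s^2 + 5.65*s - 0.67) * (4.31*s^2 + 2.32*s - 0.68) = 17.7141*s^4 + 33.8867*s^3 + 7.4255*s^2 - 5.3964*s + 0.4556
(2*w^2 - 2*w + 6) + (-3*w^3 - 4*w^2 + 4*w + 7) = -3*w^3 - 2*w^2 + 2*w + 13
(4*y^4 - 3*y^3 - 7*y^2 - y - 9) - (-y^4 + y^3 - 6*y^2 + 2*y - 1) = 5*y^4 - 4*y^3 - y^2 - 3*y - 8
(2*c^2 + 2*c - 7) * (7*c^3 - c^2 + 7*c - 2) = 14*c^5 + 12*c^4 - 37*c^3 + 17*c^2 - 53*c + 14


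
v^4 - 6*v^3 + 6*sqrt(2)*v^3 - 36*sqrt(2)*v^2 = v^2*(v - 6)*(v + 6*sqrt(2))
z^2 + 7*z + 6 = (z + 1)*(z + 6)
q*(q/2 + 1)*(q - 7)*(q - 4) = q^4/2 - 9*q^3/2 + 3*q^2 + 28*q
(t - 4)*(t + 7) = t^2 + 3*t - 28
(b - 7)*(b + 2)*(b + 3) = b^3 - 2*b^2 - 29*b - 42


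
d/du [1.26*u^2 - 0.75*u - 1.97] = 2.52*u - 0.75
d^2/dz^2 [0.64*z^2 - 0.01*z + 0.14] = 1.28000000000000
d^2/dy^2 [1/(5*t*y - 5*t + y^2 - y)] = 2*(-5*t*y + 5*t - y^2 + y + (5*t + 2*y - 1)^2)/(5*t*y - 5*t + y^2 - y)^3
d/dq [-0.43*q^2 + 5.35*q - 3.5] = 5.35 - 0.86*q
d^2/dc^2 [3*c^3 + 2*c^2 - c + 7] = 18*c + 4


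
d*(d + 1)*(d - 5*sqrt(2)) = d^3 - 5*sqrt(2)*d^2 + d^2 - 5*sqrt(2)*d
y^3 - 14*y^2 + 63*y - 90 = (y - 6)*(y - 5)*(y - 3)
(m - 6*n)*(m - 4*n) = m^2 - 10*m*n + 24*n^2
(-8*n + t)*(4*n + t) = -32*n^2 - 4*n*t + t^2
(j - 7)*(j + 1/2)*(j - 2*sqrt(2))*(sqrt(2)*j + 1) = sqrt(2)*j^4 - 13*sqrt(2)*j^3/2 - 3*j^3 - 11*sqrt(2)*j^2/2 + 39*j^2/2 + 21*j/2 + 13*sqrt(2)*j + 7*sqrt(2)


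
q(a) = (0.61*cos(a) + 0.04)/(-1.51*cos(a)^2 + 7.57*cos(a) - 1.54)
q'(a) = (-3.02*sin(a)*cos(a) + 7.57*sin(a))*(0.61*cos(a) + 0.04)/(-1.51*cos(a)^2 + 7.57*cos(a) - 1.54)^2 - 0.61*sin(a)/(-1.51*cos(a)^2 + 7.57*cos(a) - 1.54)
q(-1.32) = 0.78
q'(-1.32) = -18.54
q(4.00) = 0.05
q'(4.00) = -0.01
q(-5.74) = 0.15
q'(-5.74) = 0.02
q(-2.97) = 0.05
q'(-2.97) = -0.00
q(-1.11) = 0.20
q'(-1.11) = -0.39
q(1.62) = -0.01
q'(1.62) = 0.34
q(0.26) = 0.14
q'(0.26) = 0.00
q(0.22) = 0.14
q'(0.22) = 0.00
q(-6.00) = 0.14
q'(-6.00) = 0.00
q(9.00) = 0.05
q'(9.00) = 0.00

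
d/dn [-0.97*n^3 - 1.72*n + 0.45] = -2.91*n^2 - 1.72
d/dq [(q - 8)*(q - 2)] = 2*q - 10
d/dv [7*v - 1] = 7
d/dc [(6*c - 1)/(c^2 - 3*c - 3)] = (-6*c^2 + 2*c - 21)/(c^4 - 6*c^3 + 3*c^2 + 18*c + 9)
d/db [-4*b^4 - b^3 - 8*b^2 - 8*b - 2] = -16*b^3 - 3*b^2 - 16*b - 8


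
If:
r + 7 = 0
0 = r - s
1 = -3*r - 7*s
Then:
No Solution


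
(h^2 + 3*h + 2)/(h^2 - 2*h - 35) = (h^2 + 3*h + 2)/(h^2 - 2*h - 35)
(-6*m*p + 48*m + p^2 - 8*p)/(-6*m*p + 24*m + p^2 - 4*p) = (p - 8)/(p - 4)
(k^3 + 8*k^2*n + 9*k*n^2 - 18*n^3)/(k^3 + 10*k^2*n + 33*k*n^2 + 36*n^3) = (k^2 + 5*k*n - 6*n^2)/(k^2 + 7*k*n + 12*n^2)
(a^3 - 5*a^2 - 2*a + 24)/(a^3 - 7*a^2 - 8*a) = (-a^3 + 5*a^2 + 2*a - 24)/(a*(-a^2 + 7*a + 8))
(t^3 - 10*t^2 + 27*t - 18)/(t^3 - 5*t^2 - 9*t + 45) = (t^2 - 7*t + 6)/(t^2 - 2*t - 15)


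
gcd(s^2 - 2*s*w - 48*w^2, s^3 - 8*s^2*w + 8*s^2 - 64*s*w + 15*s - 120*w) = s - 8*w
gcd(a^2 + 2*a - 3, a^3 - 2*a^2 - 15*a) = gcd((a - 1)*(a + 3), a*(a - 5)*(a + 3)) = a + 3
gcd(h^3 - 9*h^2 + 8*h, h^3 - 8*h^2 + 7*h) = h^2 - h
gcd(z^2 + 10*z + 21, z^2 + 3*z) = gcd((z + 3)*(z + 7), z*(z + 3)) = z + 3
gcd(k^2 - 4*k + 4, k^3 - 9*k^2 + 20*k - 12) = k - 2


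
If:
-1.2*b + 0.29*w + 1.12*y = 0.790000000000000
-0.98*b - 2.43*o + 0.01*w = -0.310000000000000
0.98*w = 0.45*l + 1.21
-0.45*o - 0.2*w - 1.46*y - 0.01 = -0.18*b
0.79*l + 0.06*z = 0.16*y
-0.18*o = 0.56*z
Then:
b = -0.74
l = -0.07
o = 0.43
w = 1.20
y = -0.39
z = -0.14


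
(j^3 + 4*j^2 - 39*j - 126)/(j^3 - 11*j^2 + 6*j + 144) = (j + 7)/(j - 8)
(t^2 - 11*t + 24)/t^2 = 1 - 11/t + 24/t^2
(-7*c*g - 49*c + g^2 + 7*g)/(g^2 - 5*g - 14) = (7*c*g + 49*c - g^2 - 7*g)/(-g^2 + 5*g + 14)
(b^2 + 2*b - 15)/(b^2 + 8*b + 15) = (b - 3)/(b + 3)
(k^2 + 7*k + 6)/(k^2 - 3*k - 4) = (k + 6)/(k - 4)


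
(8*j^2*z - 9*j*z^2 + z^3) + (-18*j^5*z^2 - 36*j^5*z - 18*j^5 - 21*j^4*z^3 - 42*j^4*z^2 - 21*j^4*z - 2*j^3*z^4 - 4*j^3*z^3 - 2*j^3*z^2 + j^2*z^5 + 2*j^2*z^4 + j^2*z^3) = -18*j^5*z^2 - 36*j^5*z - 18*j^5 - 21*j^4*z^3 - 42*j^4*z^2 - 21*j^4*z - 2*j^3*z^4 - 4*j^3*z^3 - 2*j^3*z^2 + j^2*z^5 + 2*j^2*z^4 + j^2*z^3 + 8*j^2*z - 9*j*z^2 + z^3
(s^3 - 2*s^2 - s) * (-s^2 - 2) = -s^5 + 2*s^4 - s^3 + 4*s^2 + 2*s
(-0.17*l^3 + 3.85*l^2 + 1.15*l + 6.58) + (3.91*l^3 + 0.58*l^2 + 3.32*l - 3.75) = 3.74*l^3 + 4.43*l^2 + 4.47*l + 2.83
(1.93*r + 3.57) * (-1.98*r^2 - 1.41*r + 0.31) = -3.8214*r^3 - 9.7899*r^2 - 4.4354*r + 1.1067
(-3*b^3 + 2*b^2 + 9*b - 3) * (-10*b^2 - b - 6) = 30*b^5 - 17*b^4 - 74*b^3 + 9*b^2 - 51*b + 18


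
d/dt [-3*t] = -3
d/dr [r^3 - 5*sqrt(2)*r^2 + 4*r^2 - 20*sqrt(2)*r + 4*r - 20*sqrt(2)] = 3*r^2 - 10*sqrt(2)*r + 8*r - 20*sqrt(2) + 4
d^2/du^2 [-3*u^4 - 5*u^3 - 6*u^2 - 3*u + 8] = -36*u^2 - 30*u - 12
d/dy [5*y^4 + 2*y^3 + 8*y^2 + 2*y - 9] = 20*y^3 + 6*y^2 + 16*y + 2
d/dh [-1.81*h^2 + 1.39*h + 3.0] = 1.39 - 3.62*h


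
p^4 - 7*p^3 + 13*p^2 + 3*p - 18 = (p - 3)^2*(p - 2)*(p + 1)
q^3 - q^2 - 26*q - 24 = (q - 6)*(q + 1)*(q + 4)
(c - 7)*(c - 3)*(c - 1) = c^3 - 11*c^2 + 31*c - 21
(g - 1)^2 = g^2 - 2*g + 1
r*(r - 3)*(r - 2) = r^3 - 5*r^2 + 6*r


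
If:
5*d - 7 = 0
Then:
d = 7/5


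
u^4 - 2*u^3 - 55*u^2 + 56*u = u*(u - 8)*(u - 1)*(u + 7)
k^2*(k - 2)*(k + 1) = k^4 - k^3 - 2*k^2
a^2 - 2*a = a*(a - 2)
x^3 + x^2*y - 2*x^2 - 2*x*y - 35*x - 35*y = (x - 7)*(x + 5)*(x + y)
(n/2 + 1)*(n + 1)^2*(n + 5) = n^4/2 + 9*n^3/2 + 25*n^2/2 + 27*n/2 + 5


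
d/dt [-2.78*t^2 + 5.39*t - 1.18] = 5.39 - 5.56*t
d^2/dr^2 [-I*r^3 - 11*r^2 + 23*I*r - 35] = -6*I*r - 22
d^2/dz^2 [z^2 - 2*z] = 2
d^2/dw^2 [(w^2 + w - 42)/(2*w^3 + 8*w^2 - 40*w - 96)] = (w^6 + 3*w^5 - 180*w^4 - 892*w^3 + 1368*w^2 + 4608*w - 23520)/(w^9 + 12*w^8 - 12*w^7 - 560*w^6 - 912*w^5 + 8256*w^4 + 21952*w^3 - 29952*w^2 - 138240*w - 110592)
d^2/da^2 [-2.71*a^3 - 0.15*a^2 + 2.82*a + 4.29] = -16.26*a - 0.3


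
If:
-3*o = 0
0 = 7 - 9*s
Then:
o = 0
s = 7/9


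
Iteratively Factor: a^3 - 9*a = (a + 3)*(a^2 - 3*a) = (a - 3)*(a + 3)*(a)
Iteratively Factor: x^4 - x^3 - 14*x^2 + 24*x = (x)*(x^3 - x^2 - 14*x + 24) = x*(x + 4)*(x^2 - 5*x + 6) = x*(x - 2)*(x + 4)*(x - 3)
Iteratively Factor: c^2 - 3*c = (c)*(c - 3)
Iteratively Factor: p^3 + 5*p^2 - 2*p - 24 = (p + 4)*(p^2 + p - 6) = (p - 2)*(p + 4)*(p + 3)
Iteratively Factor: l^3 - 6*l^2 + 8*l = (l - 2)*(l^2 - 4*l) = l*(l - 2)*(l - 4)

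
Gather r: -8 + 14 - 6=0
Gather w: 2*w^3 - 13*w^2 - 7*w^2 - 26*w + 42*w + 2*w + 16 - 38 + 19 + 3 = 2*w^3 - 20*w^2 + 18*w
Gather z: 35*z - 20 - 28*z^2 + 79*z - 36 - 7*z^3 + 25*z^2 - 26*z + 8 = -7*z^3 - 3*z^2 + 88*z - 48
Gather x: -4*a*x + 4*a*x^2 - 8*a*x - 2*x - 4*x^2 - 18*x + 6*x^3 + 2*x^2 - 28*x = 6*x^3 + x^2*(4*a - 2) + x*(-12*a - 48)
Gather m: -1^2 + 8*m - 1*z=8*m - z - 1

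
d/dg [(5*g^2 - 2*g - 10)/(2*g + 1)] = 2*(5*g^2 + 5*g + 9)/(4*g^2 + 4*g + 1)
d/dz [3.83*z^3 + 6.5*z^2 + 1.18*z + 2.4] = 11.49*z^2 + 13.0*z + 1.18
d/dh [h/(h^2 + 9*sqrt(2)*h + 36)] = (36 - h^2)/(h^4 + 18*sqrt(2)*h^3 + 234*h^2 + 648*sqrt(2)*h + 1296)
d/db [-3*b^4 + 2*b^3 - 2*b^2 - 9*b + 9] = -12*b^3 + 6*b^2 - 4*b - 9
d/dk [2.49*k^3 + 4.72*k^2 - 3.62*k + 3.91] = 7.47*k^2 + 9.44*k - 3.62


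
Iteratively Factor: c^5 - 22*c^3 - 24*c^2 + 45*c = (c + 3)*(c^4 - 3*c^3 - 13*c^2 + 15*c) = (c - 5)*(c + 3)*(c^3 + 2*c^2 - 3*c) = (c - 5)*(c + 3)^2*(c^2 - c) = (c - 5)*(c - 1)*(c + 3)^2*(c)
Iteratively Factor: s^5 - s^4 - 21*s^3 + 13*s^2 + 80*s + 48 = (s + 4)*(s^4 - 5*s^3 - s^2 + 17*s + 12) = (s + 1)*(s + 4)*(s^3 - 6*s^2 + 5*s + 12) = (s + 1)^2*(s + 4)*(s^2 - 7*s + 12) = (s - 3)*(s + 1)^2*(s + 4)*(s - 4)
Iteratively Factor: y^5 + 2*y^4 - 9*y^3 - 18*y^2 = (y - 3)*(y^4 + 5*y^3 + 6*y^2) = y*(y - 3)*(y^3 + 5*y^2 + 6*y) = y*(y - 3)*(y + 3)*(y^2 + 2*y) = y*(y - 3)*(y + 2)*(y + 3)*(y)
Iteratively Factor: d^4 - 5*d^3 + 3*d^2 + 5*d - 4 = (d + 1)*(d^3 - 6*d^2 + 9*d - 4) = (d - 1)*(d + 1)*(d^2 - 5*d + 4) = (d - 4)*(d - 1)*(d + 1)*(d - 1)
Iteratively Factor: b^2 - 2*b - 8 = (b + 2)*(b - 4)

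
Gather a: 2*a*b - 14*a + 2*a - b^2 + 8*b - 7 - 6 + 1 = a*(2*b - 12) - b^2 + 8*b - 12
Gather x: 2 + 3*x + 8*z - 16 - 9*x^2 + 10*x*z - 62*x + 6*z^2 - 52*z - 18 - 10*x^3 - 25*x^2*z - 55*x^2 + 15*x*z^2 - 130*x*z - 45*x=-10*x^3 + x^2*(-25*z - 64) + x*(15*z^2 - 120*z - 104) + 6*z^2 - 44*z - 32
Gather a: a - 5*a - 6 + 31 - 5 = 20 - 4*a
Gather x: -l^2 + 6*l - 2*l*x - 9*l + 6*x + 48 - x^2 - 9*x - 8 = -l^2 - 3*l - x^2 + x*(-2*l - 3) + 40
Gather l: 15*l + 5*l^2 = 5*l^2 + 15*l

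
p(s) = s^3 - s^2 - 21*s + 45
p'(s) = 3*s^2 - 2*s - 21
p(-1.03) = 64.48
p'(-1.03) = -15.76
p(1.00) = 24.00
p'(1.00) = -20.00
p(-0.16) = 48.33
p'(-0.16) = -20.60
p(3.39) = 1.28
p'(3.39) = 6.70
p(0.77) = 28.69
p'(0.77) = -20.76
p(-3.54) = 62.45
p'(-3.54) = 23.67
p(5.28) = 53.44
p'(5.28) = 52.08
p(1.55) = 13.77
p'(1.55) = -16.89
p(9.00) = 504.00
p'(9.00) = 204.00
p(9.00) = 504.00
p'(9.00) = 204.00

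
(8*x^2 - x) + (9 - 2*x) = 8*x^2 - 3*x + 9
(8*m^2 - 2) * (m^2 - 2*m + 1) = 8*m^4 - 16*m^3 + 6*m^2 + 4*m - 2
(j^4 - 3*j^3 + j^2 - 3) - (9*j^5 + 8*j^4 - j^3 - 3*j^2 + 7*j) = -9*j^5 - 7*j^4 - 2*j^3 + 4*j^2 - 7*j - 3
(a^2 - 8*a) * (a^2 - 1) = a^4 - 8*a^3 - a^2 + 8*a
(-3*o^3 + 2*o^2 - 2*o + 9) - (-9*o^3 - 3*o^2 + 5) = 6*o^3 + 5*o^2 - 2*o + 4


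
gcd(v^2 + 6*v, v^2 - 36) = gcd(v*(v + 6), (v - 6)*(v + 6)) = v + 6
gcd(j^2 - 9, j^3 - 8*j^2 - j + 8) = 1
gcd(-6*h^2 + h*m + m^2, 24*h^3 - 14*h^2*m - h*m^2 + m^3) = 2*h - m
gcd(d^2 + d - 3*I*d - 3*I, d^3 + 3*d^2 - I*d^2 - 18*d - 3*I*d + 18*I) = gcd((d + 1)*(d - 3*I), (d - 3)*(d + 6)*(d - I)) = 1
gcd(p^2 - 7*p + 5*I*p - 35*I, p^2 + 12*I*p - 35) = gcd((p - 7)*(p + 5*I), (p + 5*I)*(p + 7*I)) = p + 5*I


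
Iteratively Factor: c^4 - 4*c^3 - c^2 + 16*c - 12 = (c - 3)*(c^3 - c^2 - 4*c + 4) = (c - 3)*(c - 2)*(c^2 + c - 2) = (c - 3)*(c - 2)*(c + 2)*(c - 1)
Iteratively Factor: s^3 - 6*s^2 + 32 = (s - 4)*(s^2 - 2*s - 8) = (s - 4)^2*(s + 2)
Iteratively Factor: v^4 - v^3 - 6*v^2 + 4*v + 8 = (v - 2)*(v^3 + v^2 - 4*v - 4) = (v - 2)^2*(v^2 + 3*v + 2) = (v - 2)^2*(v + 2)*(v + 1)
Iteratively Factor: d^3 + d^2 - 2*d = (d)*(d^2 + d - 2) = d*(d - 1)*(d + 2)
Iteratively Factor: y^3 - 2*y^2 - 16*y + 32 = (y - 2)*(y^2 - 16) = (y - 4)*(y - 2)*(y + 4)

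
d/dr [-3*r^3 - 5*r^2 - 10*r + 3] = -9*r^2 - 10*r - 10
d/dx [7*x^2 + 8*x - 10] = 14*x + 8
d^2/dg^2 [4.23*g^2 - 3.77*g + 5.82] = 8.46000000000000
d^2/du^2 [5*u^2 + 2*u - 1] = 10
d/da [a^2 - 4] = 2*a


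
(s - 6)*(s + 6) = s^2 - 36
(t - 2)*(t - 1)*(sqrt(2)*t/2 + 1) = sqrt(2)*t^3/2 - 3*sqrt(2)*t^2/2 + t^2 - 3*t + sqrt(2)*t + 2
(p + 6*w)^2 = p^2 + 12*p*w + 36*w^2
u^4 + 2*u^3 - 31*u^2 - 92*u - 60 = (u - 6)*(u + 1)*(u + 2)*(u + 5)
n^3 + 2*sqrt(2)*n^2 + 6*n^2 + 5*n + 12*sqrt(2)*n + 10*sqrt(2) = (n + 1)*(n + 5)*(n + 2*sqrt(2))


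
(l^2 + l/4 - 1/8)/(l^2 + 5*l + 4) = (l^2 + l/4 - 1/8)/(l^2 + 5*l + 4)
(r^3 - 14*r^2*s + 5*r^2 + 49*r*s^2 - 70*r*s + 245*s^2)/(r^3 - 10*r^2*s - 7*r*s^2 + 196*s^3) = (r + 5)/(r + 4*s)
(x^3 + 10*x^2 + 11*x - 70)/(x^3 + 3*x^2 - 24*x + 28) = (x + 5)/(x - 2)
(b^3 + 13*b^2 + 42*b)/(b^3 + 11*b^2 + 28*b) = (b + 6)/(b + 4)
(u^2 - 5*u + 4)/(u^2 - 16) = (u - 1)/(u + 4)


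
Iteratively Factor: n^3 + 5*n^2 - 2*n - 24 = (n + 3)*(n^2 + 2*n - 8) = (n - 2)*(n + 3)*(n + 4)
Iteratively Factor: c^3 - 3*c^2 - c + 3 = (c + 1)*(c^2 - 4*c + 3) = (c - 3)*(c + 1)*(c - 1)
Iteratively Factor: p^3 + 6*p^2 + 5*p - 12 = (p + 4)*(p^2 + 2*p - 3) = (p - 1)*(p + 4)*(p + 3)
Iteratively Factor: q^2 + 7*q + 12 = (q + 4)*(q + 3)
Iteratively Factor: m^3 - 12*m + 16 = (m + 4)*(m^2 - 4*m + 4) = (m - 2)*(m + 4)*(m - 2)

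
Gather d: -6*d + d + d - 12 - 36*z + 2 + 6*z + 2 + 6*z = -4*d - 24*z - 8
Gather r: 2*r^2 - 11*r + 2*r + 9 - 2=2*r^2 - 9*r + 7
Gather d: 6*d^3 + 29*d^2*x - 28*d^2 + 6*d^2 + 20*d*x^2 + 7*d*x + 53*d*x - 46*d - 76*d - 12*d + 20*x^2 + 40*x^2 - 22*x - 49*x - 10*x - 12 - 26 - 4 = 6*d^3 + d^2*(29*x - 22) + d*(20*x^2 + 60*x - 134) + 60*x^2 - 81*x - 42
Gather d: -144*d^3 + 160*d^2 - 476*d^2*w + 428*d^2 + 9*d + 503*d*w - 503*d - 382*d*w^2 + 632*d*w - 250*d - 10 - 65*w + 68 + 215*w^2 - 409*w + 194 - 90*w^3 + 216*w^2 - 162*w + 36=-144*d^3 + d^2*(588 - 476*w) + d*(-382*w^2 + 1135*w - 744) - 90*w^3 + 431*w^2 - 636*w + 288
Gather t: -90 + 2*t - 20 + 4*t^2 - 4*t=4*t^2 - 2*t - 110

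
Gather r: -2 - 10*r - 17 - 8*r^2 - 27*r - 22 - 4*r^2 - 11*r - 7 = -12*r^2 - 48*r - 48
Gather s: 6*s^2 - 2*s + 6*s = 6*s^2 + 4*s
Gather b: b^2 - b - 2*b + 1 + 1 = b^2 - 3*b + 2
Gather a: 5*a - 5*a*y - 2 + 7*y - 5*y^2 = a*(5 - 5*y) - 5*y^2 + 7*y - 2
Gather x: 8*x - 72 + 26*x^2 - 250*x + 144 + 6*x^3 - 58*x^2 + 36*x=6*x^3 - 32*x^2 - 206*x + 72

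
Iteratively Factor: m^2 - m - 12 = (m - 4)*(m + 3)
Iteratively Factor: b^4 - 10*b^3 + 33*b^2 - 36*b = (b - 4)*(b^3 - 6*b^2 + 9*b) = b*(b - 4)*(b^2 - 6*b + 9) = b*(b - 4)*(b - 3)*(b - 3)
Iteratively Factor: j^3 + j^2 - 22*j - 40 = (j + 2)*(j^2 - j - 20) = (j - 5)*(j + 2)*(j + 4)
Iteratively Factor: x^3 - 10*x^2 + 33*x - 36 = (x - 3)*(x^2 - 7*x + 12) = (x - 4)*(x - 3)*(x - 3)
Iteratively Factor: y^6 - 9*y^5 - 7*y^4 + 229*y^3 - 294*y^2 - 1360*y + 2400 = (y + 3)*(y^5 - 12*y^4 + 29*y^3 + 142*y^2 - 720*y + 800) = (y - 5)*(y + 3)*(y^4 - 7*y^3 - 6*y^2 + 112*y - 160) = (y - 5)*(y - 2)*(y + 3)*(y^3 - 5*y^2 - 16*y + 80) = (y - 5)^2*(y - 2)*(y + 3)*(y^2 - 16) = (y - 5)^2*(y - 4)*(y - 2)*(y + 3)*(y + 4)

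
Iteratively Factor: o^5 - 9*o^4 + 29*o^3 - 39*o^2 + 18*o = (o - 2)*(o^4 - 7*o^3 + 15*o^2 - 9*o) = o*(o - 2)*(o^3 - 7*o^2 + 15*o - 9) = o*(o - 2)*(o - 1)*(o^2 - 6*o + 9) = o*(o - 3)*(o - 2)*(o - 1)*(o - 3)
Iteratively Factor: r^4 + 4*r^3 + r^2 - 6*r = (r)*(r^3 + 4*r^2 + r - 6) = r*(r + 3)*(r^2 + r - 2) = r*(r + 2)*(r + 3)*(r - 1)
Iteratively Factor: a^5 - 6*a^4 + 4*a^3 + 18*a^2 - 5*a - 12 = (a - 3)*(a^4 - 3*a^3 - 5*a^2 + 3*a + 4) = (a - 3)*(a + 1)*(a^3 - 4*a^2 - a + 4) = (a - 4)*(a - 3)*(a + 1)*(a^2 - 1) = (a - 4)*(a - 3)*(a + 1)^2*(a - 1)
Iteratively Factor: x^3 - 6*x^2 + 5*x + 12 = (x + 1)*(x^2 - 7*x + 12) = (x - 3)*(x + 1)*(x - 4)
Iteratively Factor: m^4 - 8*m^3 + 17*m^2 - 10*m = (m)*(m^3 - 8*m^2 + 17*m - 10) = m*(m - 2)*(m^2 - 6*m + 5) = m*(m - 5)*(m - 2)*(m - 1)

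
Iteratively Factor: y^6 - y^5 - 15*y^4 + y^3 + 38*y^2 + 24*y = (y - 4)*(y^5 + 3*y^4 - 3*y^3 - 11*y^2 - 6*y) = (y - 4)*(y + 3)*(y^4 - 3*y^2 - 2*y) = (y - 4)*(y + 1)*(y + 3)*(y^3 - y^2 - 2*y) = y*(y - 4)*(y + 1)*(y + 3)*(y^2 - y - 2) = y*(y - 4)*(y - 2)*(y + 1)*(y + 3)*(y + 1)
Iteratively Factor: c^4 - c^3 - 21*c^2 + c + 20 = (c + 4)*(c^3 - 5*c^2 - c + 5) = (c + 1)*(c + 4)*(c^2 - 6*c + 5) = (c - 5)*(c + 1)*(c + 4)*(c - 1)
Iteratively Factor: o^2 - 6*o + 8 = (o - 2)*(o - 4)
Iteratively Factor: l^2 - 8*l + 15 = (l - 5)*(l - 3)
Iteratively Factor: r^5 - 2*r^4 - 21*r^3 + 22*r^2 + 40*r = (r - 5)*(r^4 + 3*r^3 - 6*r^2 - 8*r) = r*(r - 5)*(r^3 + 3*r^2 - 6*r - 8) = r*(r - 5)*(r + 1)*(r^2 + 2*r - 8) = r*(r - 5)*(r + 1)*(r + 4)*(r - 2)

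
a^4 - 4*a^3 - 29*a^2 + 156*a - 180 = (a - 5)*(a - 3)*(a - 2)*(a + 6)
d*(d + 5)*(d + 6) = d^3 + 11*d^2 + 30*d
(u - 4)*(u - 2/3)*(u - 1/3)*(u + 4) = u^4 - u^3 - 142*u^2/9 + 16*u - 32/9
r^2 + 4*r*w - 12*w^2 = (r - 2*w)*(r + 6*w)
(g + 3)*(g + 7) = g^2 + 10*g + 21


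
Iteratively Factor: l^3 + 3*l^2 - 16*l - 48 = (l - 4)*(l^2 + 7*l + 12) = (l - 4)*(l + 4)*(l + 3)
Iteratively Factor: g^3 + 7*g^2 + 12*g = (g + 3)*(g^2 + 4*g) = (g + 3)*(g + 4)*(g)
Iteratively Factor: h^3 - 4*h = (h)*(h^2 - 4) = h*(h - 2)*(h + 2)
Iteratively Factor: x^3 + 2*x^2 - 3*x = (x)*(x^2 + 2*x - 3) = x*(x + 3)*(x - 1)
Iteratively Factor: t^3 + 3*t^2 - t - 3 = (t + 1)*(t^2 + 2*t - 3) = (t + 1)*(t + 3)*(t - 1)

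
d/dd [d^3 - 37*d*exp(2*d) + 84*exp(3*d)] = 3*d^2 - 74*d*exp(2*d) + 252*exp(3*d) - 37*exp(2*d)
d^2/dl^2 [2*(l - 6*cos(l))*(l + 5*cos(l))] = 2*l*cos(l) - 240*sin(l)^2 + 4*sin(l) + 124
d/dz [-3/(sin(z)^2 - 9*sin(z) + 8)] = 3*(2*sin(z) - 9)*cos(z)/(sin(z)^2 - 9*sin(z) + 8)^2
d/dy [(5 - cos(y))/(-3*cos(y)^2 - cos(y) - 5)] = (3*cos(y)^2 - 30*cos(y) - 10)*sin(y)/(3*cos(y)^2 + cos(y) + 5)^2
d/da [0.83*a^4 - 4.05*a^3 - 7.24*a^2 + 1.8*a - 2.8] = 3.32*a^3 - 12.15*a^2 - 14.48*a + 1.8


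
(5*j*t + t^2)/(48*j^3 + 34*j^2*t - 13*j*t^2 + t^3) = t*(5*j + t)/(48*j^3 + 34*j^2*t - 13*j*t^2 + t^3)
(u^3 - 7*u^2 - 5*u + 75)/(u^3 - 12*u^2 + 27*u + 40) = (u^2 - 2*u - 15)/(u^2 - 7*u - 8)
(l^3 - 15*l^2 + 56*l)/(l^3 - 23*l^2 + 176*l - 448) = l/(l - 8)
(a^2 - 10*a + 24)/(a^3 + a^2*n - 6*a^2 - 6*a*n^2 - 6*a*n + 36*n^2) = (a - 4)/(a^2 + a*n - 6*n^2)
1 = 1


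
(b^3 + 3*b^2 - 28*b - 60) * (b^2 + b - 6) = b^5 + 4*b^4 - 31*b^3 - 106*b^2 + 108*b + 360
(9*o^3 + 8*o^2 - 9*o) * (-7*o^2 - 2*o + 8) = -63*o^5 - 74*o^4 + 119*o^3 + 82*o^2 - 72*o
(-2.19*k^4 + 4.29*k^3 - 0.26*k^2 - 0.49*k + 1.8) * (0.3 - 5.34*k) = 11.6946*k^5 - 23.5656*k^4 + 2.6754*k^3 + 2.5386*k^2 - 9.759*k + 0.54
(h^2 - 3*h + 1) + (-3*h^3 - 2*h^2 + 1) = -3*h^3 - h^2 - 3*h + 2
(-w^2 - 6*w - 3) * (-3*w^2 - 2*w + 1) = 3*w^4 + 20*w^3 + 20*w^2 - 3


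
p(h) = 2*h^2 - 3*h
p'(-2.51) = -13.04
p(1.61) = 0.35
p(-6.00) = 90.00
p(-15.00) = 495.00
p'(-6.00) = -27.00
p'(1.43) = 2.72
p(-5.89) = 87.05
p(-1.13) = 5.94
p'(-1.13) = -7.52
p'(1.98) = 4.92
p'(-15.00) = -63.00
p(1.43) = -0.20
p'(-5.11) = -23.44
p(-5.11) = 67.55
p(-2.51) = 20.13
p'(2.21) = 5.84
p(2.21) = 3.14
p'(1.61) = 3.44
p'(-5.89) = -26.56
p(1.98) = 1.90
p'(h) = 4*h - 3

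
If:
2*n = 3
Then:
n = 3/2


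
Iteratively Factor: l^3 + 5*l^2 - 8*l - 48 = (l - 3)*(l^2 + 8*l + 16) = (l - 3)*(l + 4)*(l + 4)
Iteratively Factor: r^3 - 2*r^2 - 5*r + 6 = (r + 2)*(r^2 - 4*r + 3) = (r - 3)*(r + 2)*(r - 1)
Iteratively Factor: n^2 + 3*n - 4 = (n - 1)*(n + 4)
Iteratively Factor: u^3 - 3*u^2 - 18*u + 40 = (u + 4)*(u^2 - 7*u + 10) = (u - 2)*(u + 4)*(u - 5)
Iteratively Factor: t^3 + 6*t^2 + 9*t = (t)*(t^2 + 6*t + 9) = t*(t + 3)*(t + 3)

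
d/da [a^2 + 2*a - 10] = 2*a + 2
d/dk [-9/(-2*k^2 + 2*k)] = 9*(1 - 2*k)/(2*k^2*(k - 1)^2)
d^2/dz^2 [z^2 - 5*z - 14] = 2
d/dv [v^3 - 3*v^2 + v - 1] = 3*v^2 - 6*v + 1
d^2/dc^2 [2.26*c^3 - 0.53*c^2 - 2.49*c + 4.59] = 13.56*c - 1.06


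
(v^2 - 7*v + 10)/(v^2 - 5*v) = (v - 2)/v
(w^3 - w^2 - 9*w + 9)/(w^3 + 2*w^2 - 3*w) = (w - 3)/w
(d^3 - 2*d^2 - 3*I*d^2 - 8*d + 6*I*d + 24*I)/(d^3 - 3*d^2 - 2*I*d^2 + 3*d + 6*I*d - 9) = (d^2 - 2*d - 8)/(d^2 + d*(-3 + I) - 3*I)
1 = 1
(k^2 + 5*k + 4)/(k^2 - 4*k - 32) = (k + 1)/(k - 8)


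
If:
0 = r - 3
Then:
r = 3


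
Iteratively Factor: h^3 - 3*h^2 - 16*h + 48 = (h - 3)*(h^2 - 16) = (h - 4)*(h - 3)*(h + 4)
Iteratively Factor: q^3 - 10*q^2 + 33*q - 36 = (q - 4)*(q^2 - 6*q + 9) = (q - 4)*(q - 3)*(q - 3)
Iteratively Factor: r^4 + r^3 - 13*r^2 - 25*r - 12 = (r + 3)*(r^3 - 2*r^2 - 7*r - 4) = (r + 1)*(r + 3)*(r^2 - 3*r - 4) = (r + 1)^2*(r + 3)*(r - 4)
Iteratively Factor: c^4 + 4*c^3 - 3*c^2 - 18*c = (c + 3)*(c^3 + c^2 - 6*c) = c*(c + 3)*(c^2 + c - 6) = c*(c - 2)*(c + 3)*(c + 3)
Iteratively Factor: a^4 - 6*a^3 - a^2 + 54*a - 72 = (a - 3)*(a^3 - 3*a^2 - 10*a + 24) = (a - 3)*(a + 3)*(a^2 - 6*a + 8) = (a - 3)*(a - 2)*(a + 3)*(a - 4)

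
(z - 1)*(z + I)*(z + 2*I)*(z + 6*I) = z^4 - z^3 + 9*I*z^3 - 20*z^2 - 9*I*z^2 + 20*z - 12*I*z + 12*I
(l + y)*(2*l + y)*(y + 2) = 2*l^2*y + 4*l^2 + 3*l*y^2 + 6*l*y + y^3 + 2*y^2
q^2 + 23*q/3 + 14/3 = (q + 2/3)*(q + 7)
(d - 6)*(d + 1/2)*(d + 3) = d^3 - 5*d^2/2 - 39*d/2 - 9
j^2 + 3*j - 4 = (j - 1)*(j + 4)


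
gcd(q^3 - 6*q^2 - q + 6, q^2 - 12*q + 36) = q - 6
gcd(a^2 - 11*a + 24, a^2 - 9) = a - 3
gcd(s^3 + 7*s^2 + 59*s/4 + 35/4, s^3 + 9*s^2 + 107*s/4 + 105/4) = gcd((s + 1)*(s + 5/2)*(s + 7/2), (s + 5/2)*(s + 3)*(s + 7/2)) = s^2 + 6*s + 35/4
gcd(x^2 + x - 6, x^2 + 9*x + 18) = x + 3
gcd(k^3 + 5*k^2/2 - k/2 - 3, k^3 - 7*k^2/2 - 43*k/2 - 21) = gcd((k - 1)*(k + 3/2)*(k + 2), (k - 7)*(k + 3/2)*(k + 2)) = k^2 + 7*k/2 + 3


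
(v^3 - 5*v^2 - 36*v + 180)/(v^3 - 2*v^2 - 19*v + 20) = (v^2 - 36)/(v^2 + 3*v - 4)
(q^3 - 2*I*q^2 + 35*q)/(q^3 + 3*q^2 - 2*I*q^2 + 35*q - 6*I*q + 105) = q/(q + 3)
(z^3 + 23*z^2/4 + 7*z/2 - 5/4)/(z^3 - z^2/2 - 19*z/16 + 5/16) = 4*(z + 5)/(4*z - 5)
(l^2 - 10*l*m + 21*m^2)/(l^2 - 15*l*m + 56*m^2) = (l - 3*m)/(l - 8*m)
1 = 1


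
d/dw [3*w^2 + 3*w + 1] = 6*w + 3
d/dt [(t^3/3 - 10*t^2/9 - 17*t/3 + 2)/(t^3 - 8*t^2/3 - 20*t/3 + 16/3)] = 2*(3*t^4 + 93*t^3 - 113*t^2 - 16*t - 228)/(3*(9*t^6 - 48*t^5 - 56*t^4 + 416*t^3 + 144*t^2 - 640*t + 256))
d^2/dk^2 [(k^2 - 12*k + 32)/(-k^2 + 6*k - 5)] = 6*(2*k^3 - 27*k^2 + 132*k - 219)/(k^6 - 18*k^5 + 123*k^4 - 396*k^3 + 615*k^2 - 450*k + 125)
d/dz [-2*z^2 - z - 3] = -4*z - 1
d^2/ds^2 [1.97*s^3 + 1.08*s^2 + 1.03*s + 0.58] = 11.82*s + 2.16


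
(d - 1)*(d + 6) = d^2 + 5*d - 6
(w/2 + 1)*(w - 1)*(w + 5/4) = w^3/2 + 9*w^2/8 - 3*w/8 - 5/4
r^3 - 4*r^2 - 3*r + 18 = (r - 3)^2*(r + 2)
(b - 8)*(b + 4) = b^2 - 4*b - 32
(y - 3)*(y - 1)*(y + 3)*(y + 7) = y^4 + 6*y^3 - 16*y^2 - 54*y + 63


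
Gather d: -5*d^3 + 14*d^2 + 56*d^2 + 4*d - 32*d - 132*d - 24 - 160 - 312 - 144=-5*d^3 + 70*d^2 - 160*d - 640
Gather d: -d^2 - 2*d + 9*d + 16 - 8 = -d^2 + 7*d + 8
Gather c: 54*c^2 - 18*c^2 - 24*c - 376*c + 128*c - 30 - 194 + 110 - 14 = 36*c^2 - 272*c - 128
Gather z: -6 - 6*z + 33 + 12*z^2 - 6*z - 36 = 12*z^2 - 12*z - 9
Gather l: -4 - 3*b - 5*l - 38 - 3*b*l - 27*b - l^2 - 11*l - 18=-30*b - l^2 + l*(-3*b - 16) - 60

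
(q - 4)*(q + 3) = q^2 - q - 12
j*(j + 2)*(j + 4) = j^3 + 6*j^2 + 8*j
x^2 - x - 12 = (x - 4)*(x + 3)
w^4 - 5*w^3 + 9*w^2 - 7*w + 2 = (w - 2)*(w - 1)^3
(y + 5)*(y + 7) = y^2 + 12*y + 35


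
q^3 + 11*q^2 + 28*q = q*(q + 4)*(q + 7)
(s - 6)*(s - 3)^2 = s^3 - 12*s^2 + 45*s - 54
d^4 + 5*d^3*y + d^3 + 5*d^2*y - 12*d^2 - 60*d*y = d*(d - 3)*(d + 4)*(d + 5*y)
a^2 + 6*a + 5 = (a + 1)*(a + 5)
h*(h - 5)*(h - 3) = h^3 - 8*h^2 + 15*h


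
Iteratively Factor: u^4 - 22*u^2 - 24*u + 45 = (u - 1)*(u^3 + u^2 - 21*u - 45) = (u - 1)*(u + 3)*(u^2 - 2*u - 15) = (u - 1)*(u + 3)^2*(u - 5)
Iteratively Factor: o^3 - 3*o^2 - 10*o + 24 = (o + 3)*(o^2 - 6*o + 8) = (o - 2)*(o + 3)*(o - 4)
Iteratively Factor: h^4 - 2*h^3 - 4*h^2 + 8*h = (h - 2)*(h^3 - 4*h) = (h - 2)*(h + 2)*(h^2 - 2*h) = h*(h - 2)*(h + 2)*(h - 2)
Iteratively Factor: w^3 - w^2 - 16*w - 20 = (w - 5)*(w^2 + 4*w + 4) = (w - 5)*(w + 2)*(w + 2)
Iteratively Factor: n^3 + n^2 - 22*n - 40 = (n - 5)*(n^2 + 6*n + 8) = (n - 5)*(n + 2)*(n + 4)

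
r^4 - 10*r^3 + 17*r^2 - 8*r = r*(r - 8)*(r - 1)^2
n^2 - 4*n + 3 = (n - 3)*(n - 1)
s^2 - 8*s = s*(s - 8)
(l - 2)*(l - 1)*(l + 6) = l^3 + 3*l^2 - 16*l + 12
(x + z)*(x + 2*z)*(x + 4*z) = x^3 + 7*x^2*z + 14*x*z^2 + 8*z^3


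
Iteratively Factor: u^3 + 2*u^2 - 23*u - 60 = (u + 3)*(u^2 - u - 20) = (u - 5)*(u + 3)*(u + 4)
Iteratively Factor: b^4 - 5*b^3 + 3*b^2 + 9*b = (b)*(b^3 - 5*b^2 + 3*b + 9) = b*(b - 3)*(b^2 - 2*b - 3) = b*(b - 3)^2*(b + 1)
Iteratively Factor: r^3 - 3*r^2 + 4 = (r + 1)*(r^2 - 4*r + 4) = (r - 2)*(r + 1)*(r - 2)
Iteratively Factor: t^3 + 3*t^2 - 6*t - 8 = (t + 1)*(t^2 + 2*t - 8) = (t - 2)*(t + 1)*(t + 4)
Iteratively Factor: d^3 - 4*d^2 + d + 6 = (d - 3)*(d^2 - d - 2) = (d - 3)*(d + 1)*(d - 2)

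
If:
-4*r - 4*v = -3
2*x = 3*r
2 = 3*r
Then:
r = 2/3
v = 1/12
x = 1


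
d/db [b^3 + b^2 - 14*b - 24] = 3*b^2 + 2*b - 14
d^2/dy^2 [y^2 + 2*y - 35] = 2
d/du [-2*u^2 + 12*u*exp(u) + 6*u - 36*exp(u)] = 12*u*exp(u) - 4*u - 24*exp(u) + 6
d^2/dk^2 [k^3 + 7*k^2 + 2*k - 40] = 6*k + 14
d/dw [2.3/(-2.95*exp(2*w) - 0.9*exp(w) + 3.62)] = (13.57*exp(w) + 2.07)*exp(w)/(2.95*exp(2*w) + 0.9*exp(w) - 3.62)^2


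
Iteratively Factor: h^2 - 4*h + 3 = (h - 3)*(h - 1)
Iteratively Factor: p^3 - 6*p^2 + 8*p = (p - 4)*(p^2 - 2*p) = p*(p - 4)*(p - 2)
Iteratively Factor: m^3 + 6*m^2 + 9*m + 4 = (m + 1)*(m^2 + 5*m + 4) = (m + 1)^2*(m + 4)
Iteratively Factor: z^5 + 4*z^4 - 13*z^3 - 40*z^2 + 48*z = (z + 4)*(z^4 - 13*z^2 + 12*z) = (z + 4)^2*(z^3 - 4*z^2 + 3*z) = (z - 1)*(z + 4)^2*(z^2 - 3*z) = z*(z - 1)*(z + 4)^2*(z - 3)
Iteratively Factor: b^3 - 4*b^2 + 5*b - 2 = (b - 1)*(b^2 - 3*b + 2) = (b - 1)^2*(b - 2)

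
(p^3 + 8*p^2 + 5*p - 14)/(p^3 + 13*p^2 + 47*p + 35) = (p^2 + p - 2)/(p^2 + 6*p + 5)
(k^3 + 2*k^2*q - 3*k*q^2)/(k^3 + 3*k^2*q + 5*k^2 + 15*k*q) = (k - q)/(k + 5)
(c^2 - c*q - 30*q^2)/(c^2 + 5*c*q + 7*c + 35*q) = (c - 6*q)/(c + 7)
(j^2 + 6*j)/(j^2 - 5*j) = (j + 6)/(j - 5)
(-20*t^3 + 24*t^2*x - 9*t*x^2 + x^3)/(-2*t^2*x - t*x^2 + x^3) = (10*t^2 - 7*t*x + x^2)/(x*(t + x))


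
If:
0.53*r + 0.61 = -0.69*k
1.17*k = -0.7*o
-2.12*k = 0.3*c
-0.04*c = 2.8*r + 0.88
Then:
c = 4.21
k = -0.60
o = 1.00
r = -0.37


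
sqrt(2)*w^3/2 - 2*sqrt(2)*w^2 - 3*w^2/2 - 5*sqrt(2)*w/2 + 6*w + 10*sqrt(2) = (w - 4)*(w - 5*sqrt(2)/2)*(sqrt(2)*w/2 + 1)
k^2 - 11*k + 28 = (k - 7)*(k - 4)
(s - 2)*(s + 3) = s^2 + s - 6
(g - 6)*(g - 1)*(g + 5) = g^3 - 2*g^2 - 29*g + 30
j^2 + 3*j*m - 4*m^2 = (j - m)*(j + 4*m)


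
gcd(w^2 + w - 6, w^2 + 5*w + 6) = w + 3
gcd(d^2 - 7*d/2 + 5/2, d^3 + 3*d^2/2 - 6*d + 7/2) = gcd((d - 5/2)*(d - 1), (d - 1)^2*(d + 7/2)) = d - 1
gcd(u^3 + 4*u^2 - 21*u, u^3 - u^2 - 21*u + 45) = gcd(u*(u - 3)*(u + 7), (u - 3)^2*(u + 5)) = u - 3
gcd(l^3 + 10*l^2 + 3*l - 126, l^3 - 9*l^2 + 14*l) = 1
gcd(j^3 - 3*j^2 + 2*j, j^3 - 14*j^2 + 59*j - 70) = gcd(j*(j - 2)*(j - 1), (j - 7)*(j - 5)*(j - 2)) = j - 2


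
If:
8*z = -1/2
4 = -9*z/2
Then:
No Solution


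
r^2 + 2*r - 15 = (r - 3)*(r + 5)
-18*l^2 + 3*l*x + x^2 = (-3*l + x)*(6*l + x)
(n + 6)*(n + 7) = n^2 + 13*n + 42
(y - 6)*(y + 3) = y^2 - 3*y - 18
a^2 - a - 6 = (a - 3)*(a + 2)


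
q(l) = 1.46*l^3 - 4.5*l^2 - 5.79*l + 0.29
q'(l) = 4.38*l^2 - 9.0*l - 5.79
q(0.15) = -0.67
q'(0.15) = -7.04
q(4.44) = 13.66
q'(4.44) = 40.60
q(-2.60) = -40.74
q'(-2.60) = 47.22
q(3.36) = -14.59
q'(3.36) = 13.42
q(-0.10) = 0.82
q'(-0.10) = -4.85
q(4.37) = 10.89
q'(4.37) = 38.52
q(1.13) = -9.89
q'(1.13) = -10.37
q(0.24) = -1.34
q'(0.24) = -7.70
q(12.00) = 1805.69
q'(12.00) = 516.93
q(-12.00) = -3101.11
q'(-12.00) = 732.93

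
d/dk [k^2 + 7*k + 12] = 2*k + 7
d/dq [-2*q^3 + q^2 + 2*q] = -6*q^2 + 2*q + 2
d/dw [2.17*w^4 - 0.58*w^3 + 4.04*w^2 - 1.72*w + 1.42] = 8.68*w^3 - 1.74*w^2 + 8.08*w - 1.72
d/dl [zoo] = 0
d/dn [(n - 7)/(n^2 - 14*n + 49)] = -1/(n^2 - 14*n + 49)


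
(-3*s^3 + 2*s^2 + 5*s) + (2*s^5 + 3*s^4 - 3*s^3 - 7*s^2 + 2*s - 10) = 2*s^5 + 3*s^4 - 6*s^3 - 5*s^2 + 7*s - 10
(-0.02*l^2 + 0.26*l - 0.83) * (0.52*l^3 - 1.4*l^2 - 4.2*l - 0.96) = -0.0104*l^5 + 0.1632*l^4 - 0.7116*l^3 + 0.0891999999999998*l^2 + 3.2364*l + 0.7968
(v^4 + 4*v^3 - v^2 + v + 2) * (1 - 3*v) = -3*v^5 - 11*v^4 + 7*v^3 - 4*v^2 - 5*v + 2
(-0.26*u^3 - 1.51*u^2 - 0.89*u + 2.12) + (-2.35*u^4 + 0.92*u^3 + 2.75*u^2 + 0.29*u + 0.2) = -2.35*u^4 + 0.66*u^3 + 1.24*u^2 - 0.6*u + 2.32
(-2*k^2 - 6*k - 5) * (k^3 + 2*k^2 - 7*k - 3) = -2*k^5 - 10*k^4 - 3*k^3 + 38*k^2 + 53*k + 15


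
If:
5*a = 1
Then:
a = 1/5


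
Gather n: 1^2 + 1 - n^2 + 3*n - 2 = -n^2 + 3*n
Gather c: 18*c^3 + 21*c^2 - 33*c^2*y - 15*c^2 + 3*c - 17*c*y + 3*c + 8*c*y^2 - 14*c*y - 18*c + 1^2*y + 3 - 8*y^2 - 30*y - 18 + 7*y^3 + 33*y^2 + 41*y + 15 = 18*c^3 + c^2*(6 - 33*y) + c*(8*y^2 - 31*y - 12) + 7*y^3 + 25*y^2 + 12*y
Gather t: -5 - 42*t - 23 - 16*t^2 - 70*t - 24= -16*t^2 - 112*t - 52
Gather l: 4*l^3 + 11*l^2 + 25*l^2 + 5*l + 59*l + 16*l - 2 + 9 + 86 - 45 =4*l^3 + 36*l^2 + 80*l + 48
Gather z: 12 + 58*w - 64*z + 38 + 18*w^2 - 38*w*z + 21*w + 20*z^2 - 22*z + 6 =18*w^2 + 79*w + 20*z^2 + z*(-38*w - 86) + 56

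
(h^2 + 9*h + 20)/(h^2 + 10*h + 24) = (h + 5)/(h + 6)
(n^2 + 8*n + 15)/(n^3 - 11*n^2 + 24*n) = (n^2 + 8*n + 15)/(n*(n^2 - 11*n + 24))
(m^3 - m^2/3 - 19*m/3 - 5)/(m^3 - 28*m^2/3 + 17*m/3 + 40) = (m + 1)/(m - 8)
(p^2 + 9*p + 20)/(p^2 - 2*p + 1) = (p^2 + 9*p + 20)/(p^2 - 2*p + 1)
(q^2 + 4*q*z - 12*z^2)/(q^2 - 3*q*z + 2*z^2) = (-q - 6*z)/(-q + z)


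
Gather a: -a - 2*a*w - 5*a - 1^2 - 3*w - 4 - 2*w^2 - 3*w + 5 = a*(-2*w - 6) - 2*w^2 - 6*w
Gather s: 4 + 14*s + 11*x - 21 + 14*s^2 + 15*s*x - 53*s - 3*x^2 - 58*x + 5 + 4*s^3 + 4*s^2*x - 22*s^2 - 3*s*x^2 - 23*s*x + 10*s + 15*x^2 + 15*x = 4*s^3 + s^2*(4*x - 8) + s*(-3*x^2 - 8*x - 29) + 12*x^2 - 32*x - 12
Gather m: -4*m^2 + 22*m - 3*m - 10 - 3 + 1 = -4*m^2 + 19*m - 12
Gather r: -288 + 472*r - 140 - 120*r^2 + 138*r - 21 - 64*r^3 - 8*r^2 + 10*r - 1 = -64*r^3 - 128*r^2 + 620*r - 450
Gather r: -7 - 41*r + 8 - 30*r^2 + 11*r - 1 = -30*r^2 - 30*r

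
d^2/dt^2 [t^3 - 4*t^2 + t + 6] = 6*t - 8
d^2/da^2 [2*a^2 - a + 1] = 4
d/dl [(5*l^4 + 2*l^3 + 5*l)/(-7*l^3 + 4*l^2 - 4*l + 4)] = (-35*l^6 + 40*l^5 - 52*l^4 + 134*l^3 + 4*l^2 + 20)/(49*l^6 - 56*l^5 + 72*l^4 - 88*l^3 + 48*l^2 - 32*l + 16)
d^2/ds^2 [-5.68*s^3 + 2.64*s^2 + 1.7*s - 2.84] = 5.28 - 34.08*s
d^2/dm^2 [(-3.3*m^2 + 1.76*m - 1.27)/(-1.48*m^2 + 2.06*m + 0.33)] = (12.411872*m^3 + 26.361168*m^2 - 28.38936*m + 15.130916)/(3.241792*m^6 - 13.536672*m^5 + 16.673088*m^4 - 2.705192*m^3 - 3.717648*m^2 - 0.673002*m - 0.035937)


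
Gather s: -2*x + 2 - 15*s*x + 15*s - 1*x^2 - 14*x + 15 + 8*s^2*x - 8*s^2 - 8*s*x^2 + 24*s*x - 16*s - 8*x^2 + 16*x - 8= s^2*(8*x - 8) + s*(-8*x^2 + 9*x - 1) - 9*x^2 + 9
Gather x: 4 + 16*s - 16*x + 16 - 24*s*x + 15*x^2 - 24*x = 16*s + 15*x^2 + x*(-24*s - 40) + 20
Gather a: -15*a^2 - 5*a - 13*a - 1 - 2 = -15*a^2 - 18*a - 3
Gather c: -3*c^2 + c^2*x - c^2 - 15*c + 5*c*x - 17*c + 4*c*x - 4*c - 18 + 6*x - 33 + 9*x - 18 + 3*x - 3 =c^2*(x - 4) + c*(9*x - 36) + 18*x - 72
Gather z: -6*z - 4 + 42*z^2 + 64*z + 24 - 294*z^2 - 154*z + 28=-252*z^2 - 96*z + 48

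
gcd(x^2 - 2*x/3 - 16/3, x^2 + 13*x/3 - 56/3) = x - 8/3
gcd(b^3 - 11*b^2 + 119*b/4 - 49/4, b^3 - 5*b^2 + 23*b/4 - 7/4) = b^2 - 4*b + 7/4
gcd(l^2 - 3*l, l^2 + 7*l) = l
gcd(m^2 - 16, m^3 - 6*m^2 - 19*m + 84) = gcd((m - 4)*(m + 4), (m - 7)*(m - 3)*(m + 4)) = m + 4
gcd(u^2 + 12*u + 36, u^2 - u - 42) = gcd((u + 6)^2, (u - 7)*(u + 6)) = u + 6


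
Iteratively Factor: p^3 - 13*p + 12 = (p - 3)*(p^2 + 3*p - 4) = (p - 3)*(p - 1)*(p + 4)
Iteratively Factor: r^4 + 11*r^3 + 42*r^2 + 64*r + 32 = (r + 2)*(r^3 + 9*r^2 + 24*r + 16) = (r + 2)*(r + 4)*(r^2 + 5*r + 4) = (r + 1)*(r + 2)*(r + 4)*(r + 4)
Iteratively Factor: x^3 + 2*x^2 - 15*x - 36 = (x + 3)*(x^2 - x - 12) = (x + 3)^2*(x - 4)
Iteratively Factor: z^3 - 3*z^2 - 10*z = (z - 5)*(z^2 + 2*z) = z*(z - 5)*(z + 2)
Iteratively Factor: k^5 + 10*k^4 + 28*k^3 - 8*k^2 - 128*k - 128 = (k + 2)*(k^4 + 8*k^3 + 12*k^2 - 32*k - 64) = (k + 2)*(k + 4)*(k^3 + 4*k^2 - 4*k - 16) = (k + 2)^2*(k + 4)*(k^2 + 2*k - 8) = (k + 2)^2*(k + 4)^2*(k - 2)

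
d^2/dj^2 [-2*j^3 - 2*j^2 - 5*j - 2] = -12*j - 4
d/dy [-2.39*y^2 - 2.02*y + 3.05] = -4.78*y - 2.02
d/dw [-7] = 0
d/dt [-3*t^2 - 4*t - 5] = -6*t - 4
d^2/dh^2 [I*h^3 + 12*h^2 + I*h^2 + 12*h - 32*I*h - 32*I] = 6*I*h + 24 + 2*I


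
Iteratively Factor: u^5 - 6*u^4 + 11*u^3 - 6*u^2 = (u)*(u^4 - 6*u^3 + 11*u^2 - 6*u) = u*(u - 3)*(u^3 - 3*u^2 + 2*u) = u^2*(u - 3)*(u^2 - 3*u + 2) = u^2*(u - 3)*(u - 2)*(u - 1)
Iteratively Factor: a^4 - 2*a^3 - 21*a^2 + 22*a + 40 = (a + 1)*(a^3 - 3*a^2 - 18*a + 40) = (a + 1)*(a + 4)*(a^2 - 7*a + 10) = (a - 5)*(a + 1)*(a + 4)*(a - 2)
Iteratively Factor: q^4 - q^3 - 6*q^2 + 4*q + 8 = (q + 2)*(q^3 - 3*q^2 + 4) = (q - 2)*(q + 2)*(q^2 - q - 2) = (q - 2)^2*(q + 2)*(q + 1)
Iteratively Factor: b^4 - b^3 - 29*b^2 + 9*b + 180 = (b - 5)*(b^3 + 4*b^2 - 9*b - 36) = (b - 5)*(b - 3)*(b^2 + 7*b + 12) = (b - 5)*(b - 3)*(b + 3)*(b + 4)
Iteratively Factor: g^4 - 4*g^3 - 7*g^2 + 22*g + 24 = (g + 2)*(g^3 - 6*g^2 + 5*g + 12) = (g - 3)*(g + 2)*(g^2 - 3*g - 4) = (g - 3)*(g + 1)*(g + 2)*(g - 4)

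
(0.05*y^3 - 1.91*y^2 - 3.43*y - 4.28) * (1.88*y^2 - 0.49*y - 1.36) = 0.094*y^5 - 3.6153*y^4 - 5.5805*y^3 - 3.7681*y^2 + 6.762*y + 5.8208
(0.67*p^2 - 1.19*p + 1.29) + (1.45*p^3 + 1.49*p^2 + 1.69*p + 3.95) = 1.45*p^3 + 2.16*p^2 + 0.5*p + 5.24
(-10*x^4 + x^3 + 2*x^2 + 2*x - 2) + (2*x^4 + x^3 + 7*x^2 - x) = -8*x^4 + 2*x^3 + 9*x^2 + x - 2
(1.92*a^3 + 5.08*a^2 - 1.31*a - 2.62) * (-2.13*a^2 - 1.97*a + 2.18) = -4.0896*a^5 - 14.6028*a^4 - 3.0317*a^3 + 19.2357*a^2 + 2.3056*a - 5.7116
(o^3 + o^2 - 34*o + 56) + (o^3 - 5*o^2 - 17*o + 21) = 2*o^3 - 4*o^2 - 51*o + 77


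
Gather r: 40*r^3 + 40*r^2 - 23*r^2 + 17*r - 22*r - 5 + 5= 40*r^3 + 17*r^2 - 5*r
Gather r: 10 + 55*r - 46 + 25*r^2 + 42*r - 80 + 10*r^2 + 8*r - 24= 35*r^2 + 105*r - 140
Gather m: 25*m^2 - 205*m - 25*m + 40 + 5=25*m^2 - 230*m + 45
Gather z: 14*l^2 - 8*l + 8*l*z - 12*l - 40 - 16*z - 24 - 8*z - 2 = 14*l^2 - 20*l + z*(8*l - 24) - 66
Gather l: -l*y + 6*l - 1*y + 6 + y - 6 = l*(6 - y)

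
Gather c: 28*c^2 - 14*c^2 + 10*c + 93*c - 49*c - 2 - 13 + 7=14*c^2 + 54*c - 8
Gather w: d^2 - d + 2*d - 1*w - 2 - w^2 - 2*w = d^2 + d - w^2 - 3*w - 2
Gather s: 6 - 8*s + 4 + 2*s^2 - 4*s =2*s^2 - 12*s + 10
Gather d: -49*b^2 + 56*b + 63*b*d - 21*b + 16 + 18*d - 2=-49*b^2 + 35*b + d*(63*b + 18) + 14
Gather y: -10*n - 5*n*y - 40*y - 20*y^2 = -10*n - 20*y^2 + y*(-5*n - 40)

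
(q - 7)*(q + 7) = q^2 - 49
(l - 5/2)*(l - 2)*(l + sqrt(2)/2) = l^3 - 9*l^2/2 + sqrt(2)*l^2/2 - 9*sqrt(2)*l/4 + 5*l + 5*sqrt(2)/2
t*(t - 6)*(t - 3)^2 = t^4 - 12*t^3 + 45*t^2 - 54*t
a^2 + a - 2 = (a - 1)*(a + 2)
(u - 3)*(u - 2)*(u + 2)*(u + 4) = u^4 + u^3 - 16*u^2 - 4*u + 48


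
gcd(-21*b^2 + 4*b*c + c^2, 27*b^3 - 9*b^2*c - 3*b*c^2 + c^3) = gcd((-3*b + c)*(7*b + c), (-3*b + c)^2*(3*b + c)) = 3*b - c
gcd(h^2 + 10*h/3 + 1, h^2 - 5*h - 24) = h + 3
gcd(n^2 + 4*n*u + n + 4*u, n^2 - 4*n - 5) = n + 1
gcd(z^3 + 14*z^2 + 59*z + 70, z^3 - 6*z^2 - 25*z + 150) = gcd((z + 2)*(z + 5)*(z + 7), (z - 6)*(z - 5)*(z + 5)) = z + 5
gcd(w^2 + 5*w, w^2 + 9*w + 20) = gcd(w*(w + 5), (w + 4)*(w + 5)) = w + 5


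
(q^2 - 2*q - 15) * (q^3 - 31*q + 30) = q^5 - 2*q^4 - 46*q^3 + 92*q^2 + 405*q - 450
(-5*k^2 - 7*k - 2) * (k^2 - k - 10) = -5*k^4 - 2*k^3 + 55*k^2 + 72*k + 20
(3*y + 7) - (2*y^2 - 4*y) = -2*y^2 + 7*y + 7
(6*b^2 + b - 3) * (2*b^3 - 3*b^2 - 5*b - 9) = 12*b^5 - 16*b^4 - 39*b^3 - 50*b^2 + 6*b + 27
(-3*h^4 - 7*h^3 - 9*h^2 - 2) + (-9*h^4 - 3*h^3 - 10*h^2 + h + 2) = -12*h^4 - 10*h^3 - 19*h^2 + h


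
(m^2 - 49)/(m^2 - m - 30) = (49 - m^2)/(-m^2 + m + 30)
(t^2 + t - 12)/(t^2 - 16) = (t - 3)/(t - 4)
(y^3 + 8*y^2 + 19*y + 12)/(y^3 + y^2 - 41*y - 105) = (y^2 + 5*y + 4)/(y^2 - 2*y - 35)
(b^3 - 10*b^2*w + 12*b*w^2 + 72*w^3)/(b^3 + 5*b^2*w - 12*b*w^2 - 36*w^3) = (-b^2 + 12*b*w - 36*w^2)/(-b^2 - 3*b*w + 18*w^2)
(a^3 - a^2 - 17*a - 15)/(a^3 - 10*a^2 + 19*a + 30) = (a + 3)/(a - 6)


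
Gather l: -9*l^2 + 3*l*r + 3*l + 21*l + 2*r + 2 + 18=-9*l^2 + l*(3*r + 24) + 2*r + 20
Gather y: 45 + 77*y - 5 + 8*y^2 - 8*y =8*y^2 + 69*y + 40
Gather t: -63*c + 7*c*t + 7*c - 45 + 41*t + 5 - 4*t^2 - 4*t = -56*c - 4*t^2 + t*(7*c + 37) - 40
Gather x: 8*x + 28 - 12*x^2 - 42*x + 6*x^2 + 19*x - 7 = -6*x^2 - 15*x + 21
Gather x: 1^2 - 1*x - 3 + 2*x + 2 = x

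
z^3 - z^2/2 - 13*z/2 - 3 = (z - 3)*(z + 1/2)*(z + 2)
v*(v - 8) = v^2 - 8*v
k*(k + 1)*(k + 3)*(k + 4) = k^4 + 8*k^3 + 19*k^2 + 12*k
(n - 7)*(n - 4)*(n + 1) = n^3 - 10*n^2 + 17*n + 28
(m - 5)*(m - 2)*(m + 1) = m^3 - 6*m^2 + 3*m + 10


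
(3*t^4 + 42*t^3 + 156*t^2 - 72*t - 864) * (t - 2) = 3*t^5 + 36*t^4 + 72*t^3 - 384*t^2 - 720*t + 1728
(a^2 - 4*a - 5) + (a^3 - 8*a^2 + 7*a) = a^3 - 7*a^2 + 3*a - 5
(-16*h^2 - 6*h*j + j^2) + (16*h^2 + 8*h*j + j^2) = 2*h*j + 2*j^2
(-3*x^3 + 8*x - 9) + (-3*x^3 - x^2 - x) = -6*x^3 - x^2 + 7*x - 9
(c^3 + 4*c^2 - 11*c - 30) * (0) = 0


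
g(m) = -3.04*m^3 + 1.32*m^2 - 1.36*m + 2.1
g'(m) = -9.12*m^2 + 2.64*m - 1.36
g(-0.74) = 5.06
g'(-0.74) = -8.31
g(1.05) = -1.39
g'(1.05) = -8.64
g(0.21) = 1.84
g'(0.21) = -1.21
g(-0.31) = 2.74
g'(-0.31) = -3.05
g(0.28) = 1.76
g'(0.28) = -1.34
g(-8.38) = 1895.17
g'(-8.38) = -663.93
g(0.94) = -0.54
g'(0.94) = -6.94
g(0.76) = 0.49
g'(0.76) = -4.62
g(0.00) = 2.10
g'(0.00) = -1.36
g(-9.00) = 2337.42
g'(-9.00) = -763.84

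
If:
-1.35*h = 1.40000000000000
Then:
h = -1.04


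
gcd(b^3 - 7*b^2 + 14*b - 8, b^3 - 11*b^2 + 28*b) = b - 4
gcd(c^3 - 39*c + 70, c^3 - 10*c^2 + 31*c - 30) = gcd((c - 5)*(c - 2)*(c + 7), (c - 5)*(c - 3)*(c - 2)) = c^2 - 7*c + 10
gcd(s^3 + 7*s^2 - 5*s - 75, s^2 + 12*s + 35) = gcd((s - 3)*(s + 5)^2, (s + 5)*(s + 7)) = s + 5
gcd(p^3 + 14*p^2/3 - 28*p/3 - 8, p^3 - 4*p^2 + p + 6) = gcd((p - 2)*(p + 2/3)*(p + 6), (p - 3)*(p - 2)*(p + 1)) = p - 2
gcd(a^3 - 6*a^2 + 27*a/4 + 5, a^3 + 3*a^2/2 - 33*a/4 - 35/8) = a^2 - 2*a - 5/4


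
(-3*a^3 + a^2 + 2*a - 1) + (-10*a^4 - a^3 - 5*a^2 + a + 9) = -10*a^4 - 4*a^3 - 4*a^2 + 3*a + 8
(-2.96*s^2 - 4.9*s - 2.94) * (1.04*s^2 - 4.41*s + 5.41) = -3.0784*s^4 + 7.9576*s^3 + 2.5378*s^2 - 13.5436*s - 15.9054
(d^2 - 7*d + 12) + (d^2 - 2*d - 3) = 2*d^2 - 9*d + 9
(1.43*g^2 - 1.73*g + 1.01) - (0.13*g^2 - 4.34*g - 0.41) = 1.3*g^2 + 2.61*g + 1.42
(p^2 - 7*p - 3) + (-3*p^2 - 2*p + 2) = -2*p^2 - 9*p - 1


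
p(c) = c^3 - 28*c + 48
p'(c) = 3*c^2 - 28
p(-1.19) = 79.63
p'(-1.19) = -23.75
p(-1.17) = 79.16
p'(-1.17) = -23.89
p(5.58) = 65.50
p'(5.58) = 65.41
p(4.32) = 7.66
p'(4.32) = 27.99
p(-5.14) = 56.12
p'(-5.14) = 51.26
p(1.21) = 15.89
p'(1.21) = -23.61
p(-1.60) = 88.70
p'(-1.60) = -20.32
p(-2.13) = 97.98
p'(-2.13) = -14.39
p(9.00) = 525.00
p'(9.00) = 215.00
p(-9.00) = -429.00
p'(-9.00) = 215.00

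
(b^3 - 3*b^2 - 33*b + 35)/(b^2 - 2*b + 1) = (b^2 - 2*b - 35)/(b - 1)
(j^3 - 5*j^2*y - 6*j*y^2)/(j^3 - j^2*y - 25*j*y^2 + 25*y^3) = j*(j^2 - 5*j*y - 6*y^2)/(j^3 - j^2*y - 25*j*y^2 + 25*y^3)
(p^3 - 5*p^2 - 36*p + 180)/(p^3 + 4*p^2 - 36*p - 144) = (p - 5)/(p + 4)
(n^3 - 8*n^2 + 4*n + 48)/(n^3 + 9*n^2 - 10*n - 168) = (n^2 - 4*n - 12)/(n^2 + 13*n + 42)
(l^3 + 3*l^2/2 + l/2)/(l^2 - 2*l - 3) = l*(2*l + 1)/(2*(l - 3))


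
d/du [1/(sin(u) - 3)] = -cos(u)/(sin(u) - 3)^2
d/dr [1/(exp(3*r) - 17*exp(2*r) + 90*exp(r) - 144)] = (-3*exp(2*r) + 34*exp(r) - 90)*exp(r)/(exp(3*r) - 17*exp(2*r) + 90*exp(r) - 144)^2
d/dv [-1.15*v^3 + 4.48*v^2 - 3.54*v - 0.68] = -3.45*v^2 + 8.96*v - 3.54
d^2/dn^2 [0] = 0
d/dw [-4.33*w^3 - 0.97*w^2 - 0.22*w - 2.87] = -12.99*w^2 - 1.94*w - 0.22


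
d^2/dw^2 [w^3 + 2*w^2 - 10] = 6*w + 4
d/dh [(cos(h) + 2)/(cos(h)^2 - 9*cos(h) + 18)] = (cos(h)^2 + 4*cos(h) - 36)*sin(h)/(cos(h)^2 - 9*cos(h) + 18)^2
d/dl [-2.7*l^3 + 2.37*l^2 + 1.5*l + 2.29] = -8.1*l^2 + 4.74*l + 1.5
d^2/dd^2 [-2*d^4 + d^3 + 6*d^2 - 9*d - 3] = -24*d^2 + 6*d + 12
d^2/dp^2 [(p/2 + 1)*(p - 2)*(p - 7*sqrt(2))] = 3*p - 7*sqrt(2)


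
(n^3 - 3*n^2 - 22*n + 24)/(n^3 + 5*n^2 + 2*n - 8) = (n - 6)/(n + 2)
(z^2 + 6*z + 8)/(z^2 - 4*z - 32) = (z + 2)/(z - 8)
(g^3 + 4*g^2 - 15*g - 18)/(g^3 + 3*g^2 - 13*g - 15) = (g + 6)/(g + 5)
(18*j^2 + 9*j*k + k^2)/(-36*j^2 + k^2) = (-3*j - k)/(6*j - k)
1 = 1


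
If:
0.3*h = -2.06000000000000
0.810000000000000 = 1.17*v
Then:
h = -6.87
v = 0.69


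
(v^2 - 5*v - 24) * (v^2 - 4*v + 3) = v^4 - 9*v^3 - v^2 + 81*v - 72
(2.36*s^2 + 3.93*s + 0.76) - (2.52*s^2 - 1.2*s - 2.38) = -0.16*s^2 + 5.13*s + 3.14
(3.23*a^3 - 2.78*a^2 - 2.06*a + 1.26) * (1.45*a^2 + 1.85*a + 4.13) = 4.6835*a^5 + 1.9445*a^4 + 5.2099*a^3 - 13.4654*a^2 - 6.1768*a + 5.2038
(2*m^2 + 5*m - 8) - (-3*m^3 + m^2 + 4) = 3*m^3 + m^2 + 5*m - 12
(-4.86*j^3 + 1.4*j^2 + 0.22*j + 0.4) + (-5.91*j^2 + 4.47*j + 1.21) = -4.86*j^3 - 4.51*j^2 + 4.69*j + 1.61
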